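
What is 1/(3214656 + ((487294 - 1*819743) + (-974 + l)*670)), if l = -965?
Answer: 1/1583077 ≈ 6.3168e-7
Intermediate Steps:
1/(3214656 + ((487294 - 1*819743) + (-974 + l)*670)) = 1/(3214656 + ((487294 - 1*819743) + (-974 - 965)*670)) = 1/(3214656 + ((487294 - 819743) - 1939*670)) = 1/(3214656 + (-332449 - 1299130)) = 1/(3214656 - 1631579) = 1/1583077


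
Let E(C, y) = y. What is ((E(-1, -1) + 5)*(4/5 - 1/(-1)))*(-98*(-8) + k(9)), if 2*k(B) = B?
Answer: 28386/5 ≈ 5677.2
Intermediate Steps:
k(B) = B/2
((E(-1, -1) + 5)*(4/5 - 1/(-1)))*(-98*(-8) + k(9)) = ((-1 + 5)*(4/5 - 1/(-1)))*(-98*(-8) + (½)*9) = (4*(4*(⅕) - 1*(-1)))*(784 + 9/2) = (4*(⅘ + 1))*(1577/2) = (4*(9/5))*(1577/2) = (36/5)*(1577/2) = 28386/5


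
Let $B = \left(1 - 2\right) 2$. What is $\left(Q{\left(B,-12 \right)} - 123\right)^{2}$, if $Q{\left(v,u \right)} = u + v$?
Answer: $18769$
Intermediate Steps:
$B = -2$ ($B = \left(-1\right) 2 = -2$)
$\left(Q{\left(B,-12 \right)} - 123\right)^{2} = \left(\left(-12 - 2\right) - 123\right)^{2} = \left(-14 - 123\right)^{2} = \left(-137\right)^{2} = 18769$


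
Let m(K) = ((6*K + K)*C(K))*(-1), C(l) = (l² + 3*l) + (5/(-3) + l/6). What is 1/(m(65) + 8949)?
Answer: -6/12037931 ≈ -4.9842e-7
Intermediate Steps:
C(l) = -5/3 + l² + 19*l/6 (C(l) = (l² + 3*l) + (5*(-⅓) + l*(⅙)) = (l² + 3*l) + (-5/3 + l/6) = -5/3 + l² + 19*l/6)
m(K) = -7*K*(-5/3 + K² + 19*K/6) (m(K) = ((6*K + K)*(-5/3 + K² + 19*K/6))*(-1) = ((7*K)*(-5/3 + K² + 19*K/6))*(-1) = (7*K*(-5/3 + K² + 19*K/6))*(-1) = -7*K*(-5/3 + K² + 19*K/6))
1/(m(65) + 8949) = 1/((7/6)*65*(10 - 19*65 - 6*65²) + 8949) = 1/((7/6)*65*(10 - 1235 - 6*4225) + 8949) = 1/((7/6)*65*(10 - 1235 - 25350) + 8949) = 1/((7/6)*65*(-26575) + 8949) = 1/(-12091625/6 + 8949) = 1/(-12037931/6) = -6/12037931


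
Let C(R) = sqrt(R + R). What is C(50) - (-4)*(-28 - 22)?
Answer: -190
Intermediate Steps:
C(R) = sqrt(2)*sqrt(R) (C(R) = sqrt(2*R) = sqrt(2)*sqrt(R))
C(50) - (-4)*(-28 - 22) = sqrt(2)*sqrt(50) - (-4)*(-28 - 22) = sqrt(2)*(5*sqrt(2)) - (-4)*(-50) = 10 - 1*200 = 10 - 200 = -190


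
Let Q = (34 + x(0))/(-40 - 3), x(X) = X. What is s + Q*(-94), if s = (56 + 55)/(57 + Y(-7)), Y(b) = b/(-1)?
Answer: 209317/2752 ≈ 76.060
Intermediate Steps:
Y(b) = -b (Y(b) = b*(-1) = -b)
Q = -34/43 (Q = (34 + 0)/(-40 - 3) = 34/(-43) = 34*(-1/43) = -34/43 ≈ -0.79070)
s = 111/64 (s = (56 + 55)/(57 - 1*(-7)) = 111/(57 + 7) = 111/64 ≈ 1.7344)
s + Q*(-94) = 111/64 - 34/43*(-94) = 111/64 + 3196/43 = 209317/2752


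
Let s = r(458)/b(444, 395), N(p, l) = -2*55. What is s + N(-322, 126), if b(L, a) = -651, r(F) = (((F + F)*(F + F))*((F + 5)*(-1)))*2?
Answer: 776894246/651 ≈ 1.1934e+6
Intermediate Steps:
r(F) = 8*F**2*(-5 - F) (r(F) = (((2*F)*(2*F))*((5 + F)*(-1)))*2 = ((4*F**2)*(-5 - F))*2 = (4*F**2*(-5 - F))*2 = 8*F**2*(-5 - F))
N(p, l) = -110
s = 776965856/651 (s = (8*458**2*(-5 - 1*458))/(-651) = (8*209764*(-5 - 458))*(-1/651) = (8*209764*(-463))*(-1/651) = -776965856*(-1/651) = 776965856/651 ≈ 1.1935e+6)
s + N(-322, 126) = 776965856/651 - 110 = 776894246/651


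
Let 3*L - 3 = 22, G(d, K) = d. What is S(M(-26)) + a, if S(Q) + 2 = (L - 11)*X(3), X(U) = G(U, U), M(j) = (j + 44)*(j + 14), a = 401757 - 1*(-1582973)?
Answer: 1984720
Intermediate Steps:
a = 1984730 (a = 401757 + 1582973 = 1984730)
M(j) = (14 + j)*(44 + j) (M(j) = (44 + j)*(14 + j) = (14 + j)*(44 + j))
X(U) = U
L = 25/3 (L = 1 + (⅓)*22 = 1 + 22/3 = 25/3 ≈ 8.3333)
S(Q) = -10 (S(Q) = -2 + (25/3 - 11)*3 = -2 - 8/3*3 = -2 - 8 = -10)
S(M(-26)) + a = -10 + 1984730 = 1984720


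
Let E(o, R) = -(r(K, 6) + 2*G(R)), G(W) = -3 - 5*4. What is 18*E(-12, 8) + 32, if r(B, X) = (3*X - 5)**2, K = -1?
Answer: -2182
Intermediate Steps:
r(B, X) = (-5 + 3*X)**2
G(W) = -23 (G(W) = -3 - 1*20 = -3 - 20 = -23)
E(o, R) = -123 (E(o, R) = -((-5 + 3*6)**2 + 2*(-23)) = -((-5 + 18)**2 - 46) = -(13**2 - 46) = -(169 - 46) = -1*123 = -123)
18*E(-12, 8) + 32 = 18*(-123) + 32 = -2214 + 32 = -2182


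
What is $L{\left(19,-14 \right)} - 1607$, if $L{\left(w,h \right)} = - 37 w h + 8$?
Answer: $8243$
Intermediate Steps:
$L{\left(w,h \right)} = 8 - 37 h w$ ($L{\left(w,h \right)} = - 37 h w + 8 = 8 - 37 h w$)
$L{\left(19,-14 \right)} - 1607 = \left(8 - \left(-518\right) 19\right) - 1607 = \left(8 + 9842\right) - 1607 = 9850 - 1607 = 8243$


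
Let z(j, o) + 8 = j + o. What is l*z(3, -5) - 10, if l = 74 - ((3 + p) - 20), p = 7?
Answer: -850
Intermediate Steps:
z(j, o) = -8 + j + o (z(j, o) = -8 + (j + o) = -8 + j + o)
l = 84 (l = 74 - ((3 + 7) - 20) = 74 - (10 - 20) = 74 - 1*(-10) = 74 + 10 = 84)
l*z(3, -5) - 10 = 84*(-8 + 3 - 5) - 10 = 84*(-10) - 10 = -840 - 10 = -850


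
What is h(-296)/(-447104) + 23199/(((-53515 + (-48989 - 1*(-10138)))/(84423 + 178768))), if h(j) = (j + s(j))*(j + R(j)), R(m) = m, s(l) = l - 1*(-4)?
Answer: -1523407060341/23045317 ≈ -66105.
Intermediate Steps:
s(l) = 4 + l (s(l) = l + 4 = 4 + l)
h(j) = 2*j*(4 + 2*j) (h(j) = (j + (4 + j))*(j + j) = (4 + 2*j)*(2*j) = 2*j*(4 + 2*j))
h(-296)/(-447104) + 23199/(((-53515 + (-48989 - 1*(-10138)))/(84423 + 178768))) = (4*(-296)*(2 - 296))/(-447104) + 23199/(((-53515 + (-48989 - 1*(-10138)))/(84423 + 178768))) = (4*(-296)*(-294))*(-1/447104) + 23199/(((-53515 + (-48989 + 10138))/263191)) = 348096*(-1/447104) + 23199/(((-53515 - 38851)*(1/263191))) = -777/998 + 23199/((-92366*1/263191)) = -777/998 + 23199/(-92366/263191) = -777/998 + 23199*(-263191/92366) = -777/998 - 6105768009/92366 = -1523407060341/23045317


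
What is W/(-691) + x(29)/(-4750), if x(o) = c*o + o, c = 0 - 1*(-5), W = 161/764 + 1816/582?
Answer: -15124289033/364861474500 ≈ -0.041452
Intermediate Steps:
W = 740563/222324 (W = 161*(1/764) + 1816*(1/582) = 161/764 + 908/291 = 740563/222324 ≈ 3.3310)
c = 5 (c = 0 + 5 = 5)
x(o) = 6*o (x(o) = 5*o + o = 6*o)
W/(-691) + x(29)/(-4750) = (740563/222324)/(-691) + (6*29)/(-4750) = (740563/222324)*(-1/691) + 174*(-1/4750) = -740563/153625884 - 87/2375 = -15124289033/364861474500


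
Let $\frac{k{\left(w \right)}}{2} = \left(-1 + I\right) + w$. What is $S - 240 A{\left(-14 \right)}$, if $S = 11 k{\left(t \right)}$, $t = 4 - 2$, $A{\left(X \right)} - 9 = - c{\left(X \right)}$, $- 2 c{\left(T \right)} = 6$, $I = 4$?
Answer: $-2770$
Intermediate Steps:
$c{\left(T \right)} = -3$ ($c{\left(T \right)} = \left(- \frac{1}{2}\right) 6 = -3$)
$A{\left(X \right)} = 12$ ($A{\left(X \right)} = 9 - -3 = 9 + 3 = 12$)
$t = 2$
$k{\left(w \right)} = 6 + 2 w$ ($k{\left(w \right)} = 2 \left(\left(-1 + 4\right) + w\right) = 2 \left(3 + w\right) = 6 + 2 w$)
$S = 110$ ($S = 11 \left(6 + 2 \cdot 2\right) = 11 \left(6 + 4\right) = 11 \cdot 10 = 110$)
$S - 240 A{\left(-14 \right)} = 110 - 2880 = -2770$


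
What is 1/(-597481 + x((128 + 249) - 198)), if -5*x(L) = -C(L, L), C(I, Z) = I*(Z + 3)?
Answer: -5/2954827 ≈ -1.6921e-6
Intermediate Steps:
C(I, Z) = I*(3 + Z)
x(L) = L*(3 + L)/5 (x(L) = -(-1)*L*(3 + L)/5 = L*(3 + L)/5)
1/(-597481 + x((128 + 249) - 198)) = 1/(-597481 + ((128 + 249) - 198)*(3 + ((128 + 249) - 198))/5) = 1/(-597481 + (377 - 198)*(3 + (377 - 198))/5) = 1/(-597481 + (1/5)*179*(3 + 179)) = 1/(-597481 + (1/5)*179*182) = 1/(-597481 + 32578/5) = 1/(-2954827/5) = -5/2954827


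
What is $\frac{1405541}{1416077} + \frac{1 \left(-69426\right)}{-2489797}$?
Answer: $\frac{3597824326979}{3525744266369} \approx 1.0204$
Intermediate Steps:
$\frac{1405541}{1416077} + \frac{1 \left(-69426\right)}{-2489797} = 1405541 \cdot \frac{1}{1416077} - - \frac{69426}{2489797} = \frac{1405541}{1416077} + \frac{69426}{2489797} = \frac{3597824326979}{3525744266369}$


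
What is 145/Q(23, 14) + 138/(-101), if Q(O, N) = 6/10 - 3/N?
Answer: 1021424/2727 ≈ 374.56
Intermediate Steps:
Q(O, N) = 3/5 - 3/N (Q(O, N) = 6*(1/10) - 3/N = 3/5 - 3/N)
145/Q(23, 14) + 138/(-101) = 145/(3/5 - 3/14) + 138/(-101) = 145/(3/5 - 3*1/14) + 138*(-1/101) = 145/(3/5 - 3/14) - 138/101 = 145/(27/70) - 138/101 = 145*(70/27) - 138/101 = 10150/27 - 138/101 = 1021424/2727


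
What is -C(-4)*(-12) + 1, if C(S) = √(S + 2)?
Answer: 1 + 12*I*√2 ≈ 1.0 + 16.971*I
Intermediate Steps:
C(S) = √(2 + S)
-C(-4)*(-12) + 1 = -√(2 - 4)*(-12) + 1 = -√(-2)*(-12) + 1 = -I*√2*(-12) + 1 = 12*I*√2 + 1 = 1 + 12*I*√2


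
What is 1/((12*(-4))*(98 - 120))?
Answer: 1/1056 ≈ 0.00094697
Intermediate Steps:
1/((12*(-4))*(98 - 120)) = 1/(-48*(-22)) = 1/1056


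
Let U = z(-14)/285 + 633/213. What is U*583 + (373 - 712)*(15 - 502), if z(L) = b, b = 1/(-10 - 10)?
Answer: 67514269807/404700 ≈ 1.6683e+5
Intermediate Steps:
b = -1/20 (b = 1/(-20) = -1/20 ≈ -0.050000)
z(L) = -1/20
U = 1202629/404700 (U = -1/20/285 + 633/213 = -1/20*1/285 + 633*(1/213) = -1/5700 + 211/71 = 1202629/404700 ≈ 2.9717)
U*583 + (373 - 712)*(15 - 502) = (1202629/404700)*583 + (373 - 712)*(15 - 502) = 701132707/404700 - 339*(-487) = 701132707/404700 + 165093 = 67514269807/404700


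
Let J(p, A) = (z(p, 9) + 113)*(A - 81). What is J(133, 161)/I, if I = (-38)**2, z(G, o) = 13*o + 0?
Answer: 4600/361 ≈ 12.742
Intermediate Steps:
z(G, o) = 13*o
I = 1444
J(p, A) = -18630 + 230*A (J(p, A) = (13*9 + 113)*(A - 81) = (117 + 113)*(-81 + A) = 230*(-81 + A) = -18630 + 230*A)
J(133, 161)/I = (-18630 + 230*161)/1444 = (-18630 + 37030)*(1/1444) = 18400*(1/1444) = 4600/361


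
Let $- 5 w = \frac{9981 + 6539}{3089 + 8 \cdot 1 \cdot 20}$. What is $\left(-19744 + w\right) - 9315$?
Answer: $- \frac{94415995}{3249} \approx -29060.0$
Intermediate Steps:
$w = - \frac{3304}{3249}$ ($w = - \frac{\left(9981 + 6539\right) \frac{1}{3089 + 8 \cdot 1 \cdot 20}}{5} = - \frac{16520 \frac{1}{3089 + 8 \cdot 20}}{5} = - \frac{16520 \frac{1}{3089 + 160}}{5} = - \frac{16520 \cdot \frac{1}{3249}}{5} = \left(- \frac{1}{5}\right) \frac{16520}{3249} = - \frac{3304}{3249} \approx -1.0169$)
$\left(-19744 + w\right) - 9315 = \left(-19744 - \frac{3304}{3249}\right) - 9315 = - \frac{64151560}{3249} - 9315 = - \frac{94415995}{3249}$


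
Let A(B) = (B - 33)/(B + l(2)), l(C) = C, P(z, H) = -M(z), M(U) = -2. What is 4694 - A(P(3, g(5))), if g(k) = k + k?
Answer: 18807/4 ≈ 4701.8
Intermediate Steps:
g(k) = 2*k
P(z, H) = 2 (P(z, H) = -1*(-2) = 2)
A(B) = (-33 + B)/(2 + B) (A(B) = (B - 33)/(B + 2) = (-33 + B)/(2 + B))
4694 - A(P(3, g(5))) = 4694 - (-33 + 2)/(2 + 2) = 4694 - (-31)/4 = 4694 - 1*(-31/4) = 4694 + 31/4 = 18807/4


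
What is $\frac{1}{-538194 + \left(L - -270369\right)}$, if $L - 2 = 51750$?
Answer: $- \frac{1}{216073} \approx -4.6281 \cdot 10^{-6}$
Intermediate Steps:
$L = 51752$ ($L = 2 + 51750 = 51752$)
$\frac{1}{-538194 + \left(L - -270369\right)} = \frac{1}{-538194 + \left(51752 - -270369\right)} = \frac{1}{-538194 + \left(51752 + 270369\right)} = \frac{1}{-538194 + 322121} = \frac{1}{-216073} = - \frac{1}{216073}$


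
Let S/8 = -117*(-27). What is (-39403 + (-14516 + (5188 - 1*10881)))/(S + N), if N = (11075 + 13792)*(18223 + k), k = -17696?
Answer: -59612/13130181 ≈ -0.0045401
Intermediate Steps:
S = 25272 (S = 8*(-117*(-27)) = 8*3159 = 25272)
N = 13104909 (N = (11075 + 13792)*(18223 - 17696) = 24867*527 = 13104909)
(-39403 + (-14516 + (5188 - 1*10881)))/(S + N) = (-39403 + (-14516 + (5188 - 1*10881)))/(25272 + 13104909) = (-39403 + (-14516 + (5188 - 10881)))/13130181 = (-39403 + (-14516 - 5693))*(1/13130181) = (-39403 - 20209)*(1/13130181) = -59612*1/13130181 = -59612/13130181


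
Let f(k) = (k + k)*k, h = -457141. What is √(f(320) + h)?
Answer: I*√252341 ≈ 502.34*I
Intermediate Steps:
f(k) = 2*k² (f(k) = (2*k)*k = 2*k²)
√(f(320) + h) = √(2*320² - 457141) = √(2*102400 - 457141) = √(204800 - 457141) = √(-252341) = I*√252341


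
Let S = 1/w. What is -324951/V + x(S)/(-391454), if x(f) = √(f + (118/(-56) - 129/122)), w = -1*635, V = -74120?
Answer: 324951/74120 - I*√931080206035/212281589660 ≈ 4.3841 - 4.5455e-6*I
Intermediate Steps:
w = -635
S = -1/635 (S = 1/(-635) = -1/635 ≈ -0.0015748)
x(f) = √(-5405/1708 + f) (x(f) = √(f + (118*(-1/56) - 129*1/122)) = √(f + (-59/28 - 129/122)) = √(f - 5405/1708) = √(-5405/1708 + f))
-324951/V + x(S)/(-391454) = -324951/(-74120) + (√(-2307935 + 729316*(-1/635))/854)/(-391454) = -324951*(-1/74120) + (√(-2307935 - 729316/635)/854)*(-1/391454) = 324951/74120 + (√(-1466268041/635)/854)*(-1/391454) = 324951/74120 + ((I*√931080206035/635)/854)*(-1/391454) = 324951/74120 + (I*√931080206035/542290)*(-1/391454) = 324951/74120 - I*√931080206035/212281589660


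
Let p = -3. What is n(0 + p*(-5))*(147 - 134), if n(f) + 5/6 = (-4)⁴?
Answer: 19903/6 ≈ 3317.2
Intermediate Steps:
n(f) = 1531/6 (n(f) = -⅚ + (-4)⁴ = -⅚ + 256 = 1531/6)
n(0 + p*(-5))*(147 - 134) = 1531*(147 - 134)/6 = (1531/6)*13 = 19903/6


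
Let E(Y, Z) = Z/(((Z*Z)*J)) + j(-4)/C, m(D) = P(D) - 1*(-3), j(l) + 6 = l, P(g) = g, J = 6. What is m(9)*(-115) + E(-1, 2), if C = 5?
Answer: -16583/12 ≈ -1381.9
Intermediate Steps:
j(l) = -6 + l
m(D) = 3 + D (m(D) = D - 1*(-3) = D + 3 = 3 + D)
E(Y, Z) = -2 + 1/(6*Z) (E(Y, Z) = Z/(((Z*Z)*6)) + (-6 - 4)/5 = Z/((Z²*6)) - 10*⅕ = Z/((6*Z²)) - 2 = Z*(1/(6*Z²)) - 2 = 1/(6*Z) - 2 = -2 + 1/(6*Z))
m(9)*(-115) + E(-1, 2) = (3 + 9)*(-115) + (-2 + (⅙)/2) = 12*(-115) + (-2 + (⅙)*(½)) = -1380 + (-2 + 1/12) = -1380 - 23/12 = -16583/12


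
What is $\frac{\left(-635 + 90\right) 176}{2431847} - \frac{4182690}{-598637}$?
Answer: $\frac{919476442490}{132344872049} \approx 6.9476$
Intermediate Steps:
$\frac{\left(-635 + 90\right) 176}{2431847} - \frac{4182690}{-598637} = \left(-545\right) 176 \cdot \frac{1}{2431847} - - \frac{4182690}{598637} = \left(-95920\right) \frac{1}{2431847} + \frac{4182690}{598637} = - \frac{8720}{221077} + \frac{4182690}{598637} = \frac{919476442490}{132344872049}$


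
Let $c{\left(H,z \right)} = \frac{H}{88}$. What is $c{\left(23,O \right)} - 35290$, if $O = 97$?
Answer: $- \frac{3105497}{88} \approx -35290.0$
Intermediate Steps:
$c{\left(H,z \right)} = \frac{H}{88}$ ($c{\left(H,z \right)} = H \frac{1}{88} = \frac{H}{88}$)
$c{\left(23,O \right)} - 35290 = \frac{1}{88} \cdot 23 - 35290 = \frac{23}{88} - 35290 = - \frac{3105497}{88}$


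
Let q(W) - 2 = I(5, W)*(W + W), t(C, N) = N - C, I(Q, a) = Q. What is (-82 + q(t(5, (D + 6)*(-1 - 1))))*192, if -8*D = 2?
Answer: -47040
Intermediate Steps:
D = -¼ (D = -⅛*2 = -¼ ≈ -0.25000)
q(W) = 2 + 10*W (q(W) = 2 + 5*(W + W) = 2 + 5*(2*W) = 2 + 10*W)
(-82 + q(t(5, (D + 6)*(-1 - 1))))*192 = (-82 + (2 + 10*((-¼ + 6)*(-1 - 1) - 1*5)))*192 = (-82 + (2 + 10*((23/4)*(-2) - 5)))*192 = (-82 + (2 + 10*(-23/2 - 5)))*192 = (-82 + (2 + 10*(-33/2)))*192 = (-82 + (2 - 165))*192 = (-82 - 163)*192 = -245*192 = -47040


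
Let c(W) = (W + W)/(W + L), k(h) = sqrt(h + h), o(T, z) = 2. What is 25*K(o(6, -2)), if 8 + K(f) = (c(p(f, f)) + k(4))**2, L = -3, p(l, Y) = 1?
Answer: 25 - 100*sqrt(2) ≈ -116.42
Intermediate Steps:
k(h) = sqrt(2)*sqrt(h) (k(h) = sqrt(2*h) = sqrt(2)*sqrt(h))
c(W) = 2*W/(-3 + W) (c(W) = (W + W)/(W - 3) = (2*W)/(-3 + W) = 2*W/(-3 + W))
K(f) = -8 + (-1 + 2*sqrt(2))**2 (K(f) = -8 + (2*1/(-3 + 1) + sqrt(2)*sqrt(4))**2 = -8 + (2*1/(-2) + sqrt(2)*2)**2 = -8 + (2*1*(-1/2) + 2*sqrt(2))**2 = -8 + (-1 + 2*sqrt(2))**2)
25*K(o(6, -2)) = 25*(1 - 4*sqrt(2)) = 25 - 100*sqrt(2)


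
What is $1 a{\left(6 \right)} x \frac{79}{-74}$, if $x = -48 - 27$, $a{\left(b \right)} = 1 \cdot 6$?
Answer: $\frac{17775}{37} \approx 480.41$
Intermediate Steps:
$a{\left(b \right)} = 6$
$x = -75$
$1 a{\left(6 \right)} x \frac{79}{-74} = 1 \cdot 6 \left(-75\right) \frac{79}{-74} = 6 \left(-75\right) 79 \left(- \frac{1}{74}\right) = \left(-450\right) \left(- \frac{79}{74}\right) = \frac{17775}{37}$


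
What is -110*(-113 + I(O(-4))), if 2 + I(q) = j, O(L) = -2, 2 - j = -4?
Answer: 11990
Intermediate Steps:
j = 6 (j = 2 - 1*(-4) = 2 + 4 = 6)
I(q) = 4 (I(q) = -2 + 6 = 4)
-110*(-113 + I(O(-4))) = -110*(-113 + 4) = -110*(-109) = 11990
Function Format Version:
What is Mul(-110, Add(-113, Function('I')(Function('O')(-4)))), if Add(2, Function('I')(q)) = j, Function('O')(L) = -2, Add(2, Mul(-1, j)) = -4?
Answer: 11990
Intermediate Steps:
j = 6 (j = Add(2, Mul(-1, -4)) = Add(2, 4) = 6)
Function('I')(q) = 4 (Function('I')(q) = Add(-2, 6) = 4)
Mul(-110, Add(-113, Function('I')(Function('O')(-4)))) = Mul(-110, Add(-113, 4)) = Mul(-110, -109) = 11990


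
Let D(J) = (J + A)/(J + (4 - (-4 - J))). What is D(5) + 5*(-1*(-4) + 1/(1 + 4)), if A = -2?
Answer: 127/6 ≈ 21.167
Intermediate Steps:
D(J) = (-2 + J)/(8 + 2*J) (D(J) = (J - 2)/(J + (4 - (-4 - J))) = (-2 + J)/(J + (4 + (4 + J))) = (-2 + J)/(J + (8 + J)) = (-2 + J)/(8 + 2*J))
D(5) + 5*(-1*(-4) + 1/(1 + 4)) = (-2 + 5)/(2*(4 + 5)) + 5*(-1*(-4) + 1/(1 + 4)) = (1/2)*3/9 + 5*(4 + 1/5) = (1/2)*(1/9)*3 + 5*(4 + 1/5) = 1/6 + 5*(21/5) = 1/6 + 21 = 127/6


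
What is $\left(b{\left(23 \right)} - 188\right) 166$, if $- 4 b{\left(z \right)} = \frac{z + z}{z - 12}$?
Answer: $- \frac{345197}{11} \approx -31382.0$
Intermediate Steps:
$b{\left(z \right)} = - \frac{z}{2 \left(-12 + z\right)}$ ($b{\left(z \right)} = - \frac{\left(z + z\right) \frac{1}{z - 12}}{4} = - \frac{2 z \frac{1}{-12 + z}}{4} = - \frac{z}{2 \left(-12 + z\right)}$)
$\left(b{\left(23 \right)} - 188\right) 166 = \left(\left(-1\right) 23 \frac{1}{-24 + 2 \cdot 23} - 188\right) 166 = \left(\left(-1\right) 23 \frac{1}{-24 + 46} - 188\right) 166 = \left(\left(-1\right) 23 \cdot \frac{1}{22} - 188\right) 166 = \left(- \frac{23}{22} - 188\right) 166 = \left(- \frac{4159}{22}\right) 166 = - \frac{345197}{11}$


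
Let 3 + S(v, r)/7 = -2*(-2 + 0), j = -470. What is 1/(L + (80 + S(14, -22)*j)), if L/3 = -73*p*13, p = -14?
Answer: 1/36648 ≈ 2.7287e-5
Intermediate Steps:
S(v, r) = 7 (S(v, r) = -21 + 7*(-2*(-2 + 0)) = -21 + 7*(-2*(-2)) = -21 + 7*4 = -21 + 28 = 7)
L = 39858 (L = 3*(-73*(-14)*13) = 3*(1022*13) = 3*13286 = 39858)
1/(L + (80 + S(14, -22)*j)) = 1/(39858 + (80 + 7*(-470))) = 1/(39858 + (80 - 3290)) = 1/(39858 - 3210) = 1/36648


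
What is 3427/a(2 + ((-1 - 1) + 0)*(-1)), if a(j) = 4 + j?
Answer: 3427/8 ≈ 428.38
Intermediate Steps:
3427/a(2 + ((-1 - 1) + 0)*(-1)) = 3427/(4 + (2 + ((-1 - 1) + 0)*(-1))) = 3427/(4 + (2 + (-2 + 0)*(-1))) = 3427/(4 + (2 - 2*(-1))) = 3427/(4 + (2 + 2)) = 3427/(4 + 4) = 3427/8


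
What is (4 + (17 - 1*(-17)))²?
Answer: 1444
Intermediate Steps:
(4 + (17 - 1*(-17)))² = (4 + (17 + 17))² = (4 + 34)² = 38² = 1444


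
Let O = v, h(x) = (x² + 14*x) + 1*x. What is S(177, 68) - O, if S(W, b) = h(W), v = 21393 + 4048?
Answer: 8543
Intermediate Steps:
h(x) = x² + 15*x (h(x) = (x² + 14*x) + x = x² + 15*x)
v = 25441
S(W, b) = W*(15 + W)
O = 25441
S(177, 68) - O = 177*(15 + 177) - 1*25441 = 177*192 - 25441 = 33984 - 25441 = 8543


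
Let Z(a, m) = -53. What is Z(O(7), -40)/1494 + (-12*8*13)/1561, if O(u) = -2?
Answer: -1947245/2332134 ≈ -0.83496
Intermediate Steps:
Z(O(7), -40)/1494 + (-12*8*13)/1561 = -53/1494 + (-12*8*13)/1561 = -53*1/1494 - 96*13*(1/1561) = -53/1494 - 1248*1/1561 = -53/1494 - 1248/1561 = -1947245/2332134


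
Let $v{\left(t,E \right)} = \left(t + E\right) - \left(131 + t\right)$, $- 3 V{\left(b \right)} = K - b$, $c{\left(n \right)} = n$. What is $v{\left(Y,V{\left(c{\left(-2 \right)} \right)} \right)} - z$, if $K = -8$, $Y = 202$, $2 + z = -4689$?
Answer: $4562$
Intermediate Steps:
$z = -4691$ ($z = -2 - 4689 = -4691$)
$V{\left(b \right)} = \frac{8}{3} + \frac{b}{3}$ ($V{\left(b \right)} = - \frac{-8 - b}{3} = \frac{8}{3} + \frac{b}{3}$)
$v{\left(t,E \right)} = -131 + E$ ($v{\left(t,E \right)} = \left(E + t\right) - \left(131 + t\right) = -131 + E$)
$v{\left(Y,V{\left(c{\left(-2 \right)} \right)} \right)} - z = \left(-131 + \left(\frac{8}{3} + \frac{1}{3} \left(-2\right)\right)\right) - -4691 = \left(-131 + \left(\frac{8}{3} - \frac{2}{3}\right)\right) + 4691 = \left(-131 + 2\right) + 4691 = -129 + 4691 = 4562$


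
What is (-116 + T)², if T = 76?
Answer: 1600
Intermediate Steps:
(-116 + T)² = (-116 + 76)² = (-40)² = 1600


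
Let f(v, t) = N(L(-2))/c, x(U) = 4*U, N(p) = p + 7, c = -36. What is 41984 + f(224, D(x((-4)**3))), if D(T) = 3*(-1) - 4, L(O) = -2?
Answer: 1511419/36 ≈ 41984.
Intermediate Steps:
N(p) = 7 + p
D(T) = -7 (D(T) = -3 - 4 = -7)
f(v, t) = -5/36 (f(v, t) = (7 - 2)/(-36) = 5*(-1/36) = -5/36)
41984 + f(224, D(x((-4)**3))) = 41984 - 5/36 = 1511419/36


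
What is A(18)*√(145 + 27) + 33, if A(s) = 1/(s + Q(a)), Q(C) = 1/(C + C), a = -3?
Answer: 33 + 12*√43/107 ≈ 33.735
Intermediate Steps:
Q(C) = 1/(2*C)
A(s) = 1/(-⅙ + s) (A(s) = 1/(s + (½)/(-3)) = 1/(s + (½)*(-⅓)) = 1/(s - ⅙) = 1/(-⅙ + s))
A(18)*√(145 + 27) + 33 = (6/(-1 + 6*18))*√(145 + 27) + 33 = (6/(-1 + 108))*√172 + 33 = (6/107)*(2*√43) + 33 = (6*(1/107))*(2*√43) + 33 = 6*(2*√43)/107 + 33 = 12*√43/107 + 33 = 33 + 12*√43/107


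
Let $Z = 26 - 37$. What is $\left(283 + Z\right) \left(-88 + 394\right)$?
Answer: $83232$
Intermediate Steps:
$Z = -11$ ($Z = 26 - 37 = -11$)
$\left(283 + Z\right) \left(-88 + 394\right) = \left(283 - 11\right) \left(-88 + 394\right) = 272 \cdot 306 = 83232$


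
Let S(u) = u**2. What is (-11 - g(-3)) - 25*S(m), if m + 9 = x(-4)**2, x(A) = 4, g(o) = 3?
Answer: -1239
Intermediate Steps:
m = 7 (m = -9 + 4**2 = -9 + 16 = 7)
(-11 - g(-3)) - 25*S(m) = (-11 - 1*3) - 25*7**2 = (-11 - 3) - 25*49 = -14 - 1225 = -1239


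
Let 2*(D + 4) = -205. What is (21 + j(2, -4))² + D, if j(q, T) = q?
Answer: 845/2 ≈ 422.50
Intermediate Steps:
D = -213/2 (D = -4 + (½)*(-205) = -4 - 205/2 = -213/2 ≈ -106.50)
(21 + j(2, -4))² + D = (21 + 2)² - 213/2 = 23² - 213/2 = 529 - 213/2 = 845/2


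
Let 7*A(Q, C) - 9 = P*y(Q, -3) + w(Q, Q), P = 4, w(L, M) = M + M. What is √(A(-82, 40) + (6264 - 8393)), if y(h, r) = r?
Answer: I*√105490/7 ≈ 46.399*I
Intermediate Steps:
w(L, M) = 2*M
A(Q, C) = -3/7 + 2*Q/7 (A(Q, C) = 9/7 + (4*(-3) + 2*Q)/7 = 9/7 + (-12 + 2*Q)/7 = 9/7 + (-12/7 + 2*Q/7) = -3/7 + 2*Q/7)
√(A(-82, 40) + (6264 - 8393)) = √((-3/7 + (2/7)*(-82)) + (6264 - 8393)) = √((-3/7 - 164/7) - 2129) = √(-167/7 - 2129) = √(-15070/7) = I*√105490/7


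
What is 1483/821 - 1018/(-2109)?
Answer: 3963425/1731489 ≈ 2.2890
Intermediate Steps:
1483/821 - 1018/(-2109) = 1483*(1/821) - 1018*(-1/2109) = 1483/821 + 1018/2109 = 3963425/1731489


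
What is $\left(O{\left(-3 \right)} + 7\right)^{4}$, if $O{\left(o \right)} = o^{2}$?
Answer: $65536$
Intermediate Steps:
$\left(O{\left(-3 \right)} + 7\right)^{4} = \left(\left(-3\right)^{2} + 7\right)^{4} = \left(9 + 7\right)^{4} = 16^{4} = 65536$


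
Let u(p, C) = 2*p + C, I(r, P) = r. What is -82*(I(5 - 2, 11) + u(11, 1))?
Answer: -2132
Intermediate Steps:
u(p, C) = C + 2*p
-82*(I(5 - 2, 11) + u(11, 1)) = -82*((5 - 2) + (1 + 2*11)) = -82*(3 + (1 + 22)) = -82*(3 + 23) = -82*26 = -2132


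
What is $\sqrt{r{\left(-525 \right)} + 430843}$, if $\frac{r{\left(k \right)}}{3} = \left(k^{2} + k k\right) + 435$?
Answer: $\sqrt{2085898} \approx 1444.3$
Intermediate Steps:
$r{\left(k \right)} = 1305 + 6 k^{2}$ ($r{\left(k \right)} = 3 \left(\left(k^{2} + k k\right) + 435\right) = 3 \left(\left(k^{2} + k^{2}\right) + 435\right) = 3 \left(2 k^{2} + 435\right) = 3 \left(435 + 2 k^{2}\right) = 1305 + 6 k^{2}$)
$\sqrt{r{\left(-525 \right)} + 430843} = \sqrt{\left(1305 + 6 \left(-525\right)^{2}\right) + 430843} = \sqrt{\left(1305 + 6 \cdot 275625\right) + 430843} = \sqrt{\left(1305 + 1653750\right) + 430843} = \sqrt{1655055 + 430843} = \sqrt{2085898}$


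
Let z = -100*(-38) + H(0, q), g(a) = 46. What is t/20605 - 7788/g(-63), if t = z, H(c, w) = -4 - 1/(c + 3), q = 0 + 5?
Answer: -240445709/1421745 ≈ -169.12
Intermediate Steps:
q = 5
H(c, w) = -4 - 1/(3 + c)
z = 11387/3 (z = -100*(-38) + (-13 - 4*0)/(3 + 0) = 3800 + (-13 + 0)/3 = 3800 + (1/3)*(-13) = 3800 - 13/3 = 11387/3 ≈ 3795.7)
t = 11387/3 ≈ 3795.7
t/20605 - 7788/g(-63) = (11387/3)/20605 - 7788/46 = (11387/3)*(1/20605) - 7788*1/46 = 11387/61815 - 3894/23 = -240445709/1421745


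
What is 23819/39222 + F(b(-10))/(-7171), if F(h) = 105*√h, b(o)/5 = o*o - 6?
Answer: 23819/39222 - 105*√470/7171 ≈ 0.28985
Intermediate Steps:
b(o) = -30 + 5*o² (b(o) = 5*(o*o - 6) = 5*(o² - 6) = 5*(-6 + o²) = -30 + 5*o²)
23819/39222 + F(b(-10))/(-7171) = 23819/39222 + (105*√(-30 + 5*(-10)²))/(-7171) = 23819*(1/39222) + (105*√(-30 + 5*100))*(-1/7171) = 23819/39222 + (105*√(-30 + 500))*(-1/7171) = 23819/39222 + (105*√470)*(-1/7171) = 23819/39222 - 105*√470/7171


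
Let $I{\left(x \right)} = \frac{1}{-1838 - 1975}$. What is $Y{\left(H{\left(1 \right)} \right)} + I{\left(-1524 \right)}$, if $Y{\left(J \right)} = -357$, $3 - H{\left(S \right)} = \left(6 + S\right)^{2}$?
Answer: $- \frac{1361242}{3813} \approx -357.0$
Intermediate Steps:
$H{\left(S \right)} = 3 - \left(6 + S\right)^{2}$
$I{\left(x \right)} = - \frac{1}{3813}$ ($I{\left(x \right)} = \frac{1}{-3813} = - \frac{1}{3813}$)
$Y{\left(H{\left(1 \right)} \right)} + I{\left(-1524 \right)} = -357 - \frac{1}{3813} = - \frac{1361242}{3813}$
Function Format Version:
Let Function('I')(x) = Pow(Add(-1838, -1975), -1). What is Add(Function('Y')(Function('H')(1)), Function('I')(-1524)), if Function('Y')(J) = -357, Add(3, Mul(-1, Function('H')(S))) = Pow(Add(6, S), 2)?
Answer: Rational(-1361242, 3813) ≈ -357.00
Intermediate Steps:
Function('H')(S) = Add(3, Mul(-1, Pow(Add(6, S), 2)))
Function('I')(x) = Rational(-1, 3813) (Function('I')(x) = Pow(-3813, -1) = Rational(-1, 3813))
Add(Function('Y')(Function('H')(1)), Function('I')(-1524)) = Add(-357, Rational(-1, 3813)) = Rational(-1361242, 3813)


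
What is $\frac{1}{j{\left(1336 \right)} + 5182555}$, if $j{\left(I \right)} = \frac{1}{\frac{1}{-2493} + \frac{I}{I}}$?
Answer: $\frac{2492}{12914929553} \approx 1.9295 \cdot 10^{-7}$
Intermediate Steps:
$j{\left(I \right)} = \frac{2493}{2492}$ ($j{\left(I \right)} = \frac{1}{- \frac{1}{2493} + 1} = \frac{1}{\frac{2492}{2493}} = \frac{2493}{2492}$)
$\frac{1}{j{\left(1336 \right)} + 5182555} = \frac{1}{\frac{2493}{2492} + 5182555} = \frac{1}{\frac{12914929553}{2492}} = \frac{2492}{12914929553}$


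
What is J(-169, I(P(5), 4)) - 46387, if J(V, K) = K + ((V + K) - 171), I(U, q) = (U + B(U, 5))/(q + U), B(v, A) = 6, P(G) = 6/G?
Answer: -607415/13 ≈ -46724.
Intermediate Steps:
I(U, q) = (6 + U)/(U + q) (I(U, q) = (U + 6)/(q + U) = (6 + U)/(U + q))
J(V, K) = -171 + V + 2*K (J(V, K) = K + ((K + V) - 171) = K + (-171 + K + V) = -171 + V + 2*K)
J(-169, I(P(5), 4)) - 46387 = (-171 - 169 + 2*((6 + 6/5)/(6/5 + 4))) - 46387 = (-171 - 169 + 2*((36/5)/(26/5))) - 46387 = (-171 - 169 + 2*((5/26)*(36/5))) - 46387 = (-171 - 169 + 2*(18/13)) - 46387 = (-171 - 169 + 36/13) - 46387 = -4384/13 - 46387 = -607415/13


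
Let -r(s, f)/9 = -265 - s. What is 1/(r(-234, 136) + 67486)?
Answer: 1/67765 ≈ 1.4757e-5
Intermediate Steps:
r(s, f) = 2385 + 9*s (r(s, f) = -9*(-265 - s) = 2385 + 9*s)
1/(r(-234, 136) + 67486) = 1/((2385 + 9*(-234)) + 67486) = 1/((2385 - 2106) + 67486) = 1/(279 + 67486) = 1/67765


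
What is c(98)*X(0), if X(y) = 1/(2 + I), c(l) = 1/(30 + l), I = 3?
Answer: 1/640 ≈ 0.0015625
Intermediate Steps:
X(y) = 1/5 (X(y) = 1/(2 + 3) = 1/5)
c(98)*X(0) = (1/5)/(30 + 98) = (1/5)/128 = (1/128)*(1/5) = 1/640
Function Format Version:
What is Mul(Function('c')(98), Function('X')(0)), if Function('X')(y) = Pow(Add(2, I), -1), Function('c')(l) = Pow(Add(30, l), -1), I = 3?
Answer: Rational(1, 640) ≈ 0.0015625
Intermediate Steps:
Function('X')(y) = Rational(1, 5) (Function('X')(y) = Pow(Add(2, 3), -1) = Pow(5, -1) = Rational(1, 5))
Mul(Function('c')(98), Function('X')(0)) = Mul(Pow(Add(30, 98), -1), Rational(1, 5)) = Mul(Pow(128, -1), Rational(1, 5)) = Mul(Rational(1, 128), Rational(1, 5)) = Rational(1, 640)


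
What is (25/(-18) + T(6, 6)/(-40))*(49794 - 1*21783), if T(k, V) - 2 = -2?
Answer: -233425/6 ≈ -38904.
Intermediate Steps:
T(k, V) = 0 (T(k, V) = 2 - 2 = 0)
(25/(-18) + T(6, 6)/(-40))*(49794 - 1*21783) = (25/(-18) + 0/(-40))*(49794 - 1*21783) = (25*(-1/18) + 0*(-1/40))*(49794 - 21783) = (-25/18 + 0)*28011 = -25/18*28011 = -233425/6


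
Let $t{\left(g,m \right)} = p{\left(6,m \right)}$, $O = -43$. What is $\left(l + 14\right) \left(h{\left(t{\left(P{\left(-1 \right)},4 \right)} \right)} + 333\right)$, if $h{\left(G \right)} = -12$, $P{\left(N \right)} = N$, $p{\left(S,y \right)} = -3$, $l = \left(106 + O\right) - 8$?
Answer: $22149$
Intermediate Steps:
$l = 55$ ($l = \left(106 - 43\right) - 8 = 63 - 8 = 55$)
$t{\left(g,m \right)} = -3$
$\left(l + 14\right) \left(h{\left(t{\left(P{\left(-1 \right)},4 \right)} \right)} + 333\right) = \left(55 + 14\right) \left(-12 + 333\right) = 69 \cdot 321 = 22149$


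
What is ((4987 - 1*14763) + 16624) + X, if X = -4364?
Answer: 2484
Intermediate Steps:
((4987 - 1*14763) + 16624) + X = ((4987 - 1*14763) + 16624) - 4364 = ((4987 - 14763) + 16624) - 4364 = (-9776 + 16624) - 4364 = 6848 - 4364 = 2484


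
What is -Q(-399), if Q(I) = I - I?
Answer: 0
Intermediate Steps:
Q(I) = 0
-Q(-399) = -1*0 = 0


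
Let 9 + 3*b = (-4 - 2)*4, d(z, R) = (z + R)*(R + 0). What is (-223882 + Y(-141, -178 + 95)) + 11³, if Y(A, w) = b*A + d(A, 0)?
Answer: -221000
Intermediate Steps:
d(z, R) = R*(R + z) (d(z, R) = (R + z)*R = R*(R + z))
b = -11 (b = -3 + ((-4 - 2)*4)/3 = -3 + (-6*4)/3 = -3 + (⅓)*(-24) = -3 - 8 = -11)
Y(A, w) = -11*A (Y(A, w) = -11*A + 0*(0 + A) = -11*A + 0*A = -11*A + 0 = -11*A)
(-223882 + Y(-141, -178 + 95)) + 11³ = (-223882 - 11*(-141)) + 11³ = (-223882 + 1551) + 1331 = -222331 + 1331 = -221000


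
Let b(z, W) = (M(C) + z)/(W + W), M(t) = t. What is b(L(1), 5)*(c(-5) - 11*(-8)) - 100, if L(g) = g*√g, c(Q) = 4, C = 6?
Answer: -178/5 ≈ -35.600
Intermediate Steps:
L(g) = g^(3/2)
b(z, W) = (6 + z)/(2*W) (b(z, W) = (6 + z)/(W + W) = (6 + z)/((2*W)) = (6 + z)*(1/(2*W)) = (6 + z)/(2*W))
b(L(1), 5)*(c(-5) - 11*(-8)) - 100 = ((½)*(6 + 1^(3/2))/5)*(4 - 11*(-8)) - 100 = ((½)*(⅕)*(6 + 1))*(4 + 88) - 100 = ((½)*(⅕)*7)*92 - 100 = (7/10)*92 - 100 = 322/5 - 100 = -178/5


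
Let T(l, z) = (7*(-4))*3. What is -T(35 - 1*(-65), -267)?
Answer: 84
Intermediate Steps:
T(l, z) = -84 (T(l, z) = -28*3 = -84)
-T(35 - 1*(-65), -267) = -1*(-84) = 84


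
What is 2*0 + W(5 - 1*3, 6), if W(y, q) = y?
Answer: 2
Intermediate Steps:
2*0 + W(5 - 1*3, 6) = 2*0 + (5 - 1*3) = 0 + (5 - 3) = 0 + 2 = 2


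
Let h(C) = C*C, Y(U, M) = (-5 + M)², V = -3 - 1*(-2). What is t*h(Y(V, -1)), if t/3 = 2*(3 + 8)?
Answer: 85536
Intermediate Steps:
V = -1 (V = -3 + 2 = -1)
h(C) = C²
t = 66 (t = 3*(2*(3 + 8)) = 3*(2*11) = 3*22 = 66)
t*h(Y(V, -1)) = 66*((-5 - 1)²)² = 66*((-6)²)² = 66*36² = 66*1296 = 85536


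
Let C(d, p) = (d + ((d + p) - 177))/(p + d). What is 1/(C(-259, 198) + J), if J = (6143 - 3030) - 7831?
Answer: -61/287301 ≈ -0.00021232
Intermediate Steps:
C(d, p) = (-177 + p + 2*d)/(d + p) (C(d, p) = (d + (-177 + d + p))/(d + p) = (-177 + p + 2*d)/(d + p))
J = -4718 (J = 3113 - 7831 = -4718)
1/(C(-259, 198) + J) = 1/((-177 + 198 + 2*(-259))/(-259 + 198) - 4718) = 1/((-177 + 198 - 518)/(-61) - 4718) = 1/(-1/61*(-497) - 4718) = 1/(497/61 - 4718) = 1/(-287301/61) = -61/287301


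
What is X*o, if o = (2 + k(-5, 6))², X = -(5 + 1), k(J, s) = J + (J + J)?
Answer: -1014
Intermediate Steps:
k(J, s) = 3*J (k(J, s) = J + 2*J = 3*J)
X = -6 (X = -1*6 = -6)
o = 169 (o = (2 + 3*(-5))² = (2 - 15)² = (-13)² = 169)
X*o = -6*169 = -1014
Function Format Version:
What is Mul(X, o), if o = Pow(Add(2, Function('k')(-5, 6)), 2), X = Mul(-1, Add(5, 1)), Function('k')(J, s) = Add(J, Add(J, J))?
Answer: -1014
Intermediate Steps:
Function('k')(J, s) = Mul(3, J) (Function('k')(J, s) = Add(J, Mul(2, J)) = Mul(3, J))
X = -6 (X = Mul(-1, 6) = -6)
o = 169 (o = Pow(Add(2, Mul(3, -5)), 2) = Pow(Add(2, -15), 2) = Pow(-13, 2) = 169)
Mul(X, o) = Mul(-6, 169) = -1014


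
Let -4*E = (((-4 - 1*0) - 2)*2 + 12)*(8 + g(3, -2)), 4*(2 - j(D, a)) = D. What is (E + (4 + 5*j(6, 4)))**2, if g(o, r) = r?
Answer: 169/4 ≈ 42.250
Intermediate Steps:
j(D, a) = 2 - D/4
E = 0 (E = -(((-4 - 1*0) - 2)*2 + 12)*(8 - 2)/4 = -(((-4 + 0) - 2)*2 + 12)*6/4 = -((-4 - 2)*2 + 12)*6/4 = -(-6*2 + 12)*6/4 = -(-12 + 12)*6/4 = -0*6 = -1/4*0 = 0)
(E + (4 + 5*j(6, 4)))**2 = (0 + (4 + 5*(2 - 1/4*6)))**2 = (0 + (4 + 5*(2 - 3/2)))**2 = (0 + (4 + 5*(1/2)))**2 = (0 + (4 + 5/2))**2 = (0 + 13/2)**2 = (13/2)**2 = 169/4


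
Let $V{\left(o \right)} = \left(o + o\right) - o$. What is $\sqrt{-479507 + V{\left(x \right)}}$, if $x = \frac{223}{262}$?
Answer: $\frac{i \sqrt{32915220082}}{262} \approx 692.46 i$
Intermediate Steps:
$x = \frac{223}{262}$ ($x = 223 \cdot \frac{1}{262} = \frac{223}{262} \approx 0.85114$)
$V{\left(o \right)} = o$ ($V{\left(o \right)} = 2 o - o = o$)
$\sqrt{-479507 + V{\left(x \right)}} = \sqrt{-479507 + \frac{223}{262}} = \sqrt{- \frac{125630611}{262}} = \frac{i \sqrt{32915220082}}{262}$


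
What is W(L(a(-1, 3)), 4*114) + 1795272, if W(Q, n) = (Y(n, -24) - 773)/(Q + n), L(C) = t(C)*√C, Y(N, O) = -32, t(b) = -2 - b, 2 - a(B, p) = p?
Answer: 373303106784/207937 - 805*I/207937 ≈ 1.7953e+6 - 0.0038714*I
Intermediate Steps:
a(B, p) = 2 - p
L(C) = √C*(-2 - C) (L(C) = (-2 - C)*√C = √C*(-2 - C))
W(Q, n) = -805/(Q + n) (W(Q, n) = (-32 - 773)/(Q + n) = -805/(Q + n))
W(L(a(-1, 3)), 4*114) + 1795272 = -805/(√(2 - 1*3)*(-2 - (2 - 1*3)) + 4*114) + 1795272 = -805/(√(2 - 3)*(-2 - (2 - 3)) + 456) + 1795272 = -805/(√(-1)*(-2 - 1*(-1)) + 456) + 1795272 = -805/(I*(-2 + 1) + 456) + 1795272 = -805/(I*(-1) + 456) + 1795272 = -805/(-I + 456) + 1795272 = -805*(456 + I)/207937 + 1795272 = 1795272 - 805*(456 + I)/207937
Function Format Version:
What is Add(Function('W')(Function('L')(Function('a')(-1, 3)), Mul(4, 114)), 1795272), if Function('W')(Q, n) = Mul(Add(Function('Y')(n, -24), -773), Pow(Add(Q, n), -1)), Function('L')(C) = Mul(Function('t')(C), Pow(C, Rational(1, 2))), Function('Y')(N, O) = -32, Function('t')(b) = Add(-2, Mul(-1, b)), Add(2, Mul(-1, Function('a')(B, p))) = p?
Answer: Add(Rational(373303106784, 207937), Mul(Rational(-805, 207937), I)) ≈ Add(1.7953e+6, Mul(-0.0038714, I))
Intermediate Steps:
Function('a')(B, p) = Add(2, Mul(-1, p))
Function('L')(C) = Mul(Pow(C, Rational(1, 2)), Add(-2, Mul(-1, C))) (Function('L')(C) = Mul(Add(-2, Mul(-1, C)), Pow(C, Rational(1, 2))) = Mul(Pow(C, Rational(1, 2)), Add(-2, Mul(-1, C))))
Function('W')(Q, n) = Mul(-805, Pow(Add(Q, n), -1)) (Function('W')(Q, n) = Mul(Add(-32, -773), Pow(Add(Q, n), -1)) = Mul(-805, Pow(Add(Q, n), -1)))
Add(Function('W')(Function('L')(Function('a')(-1, 3)), Mul(4, 114)), 1795272) = Add(Mul(-805, Pow(Add(Mul(Pow(Add(2, Mul(-1, 3)), Rational(1, 2)), Add(-2, Mul(-1, Add(2, Mul(-1, 3))))), Mul(4, 114)), -1)), 1795272) = Add(Mul(-805, Pow(Add(Mul(Pow(Add(2, -3), Rational(1, 2)), Add(-2, Mul(-1, Add(2, -3)))), 456), -1)), 1795272) = Add(Mul(-805, Pow(Add(Mul(Pow(-1, Rational(1, 2)), Add(-2, Mul(-1, -1))), 456), -1)), 1795272) = Add(Mul(-805, Pow(Add(Mul(I, Add(-2, 1)), 456), -1)), 1795272) = Add(Mul(-805, Pow(Add(Mul(I, -1), 456), -1)), 1795272) = Add(Mul(-805, Pow(Add(Mul(-1, I), 456), -1)), 1795272) = Add(Mul(-805, Pow(Add(456, Mul(-1, I)), -1)), 1795272) = Add(Mul(-805, Mul(Rational(1, 207937), Add(456, I))), 1795272) = Add(Mul(Rational(-805, 207937), Add(456, I)), 1795272) = Add(1795272, Mul(Rational(-805, 207937), Add(456, I)))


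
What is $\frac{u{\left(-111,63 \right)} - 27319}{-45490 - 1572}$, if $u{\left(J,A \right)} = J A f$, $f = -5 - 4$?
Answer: $- \frac{17809}{23531} \approx -0.75683$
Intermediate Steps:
$f = -9$
$u{\left(J,A \right)} = - 9 A J$ ($u{\left(J,A \right)} = J A \left(-9\right) = A J \left(-9\right) = - 9 A J$)
$\frac{u{\left(-111,63 \right)} - 27319}{-45490 - 1572} = \frac{\left(-9\right) 63 \left(-111\right) - 27319}{-45490 - 1572} = \frac{62937 - 27319}{-45490 - 1572} = \frac{35618}{-45490 - 1572} = \frac{35618}{-47062} = 35618 \left(- \frac{1}{47062}\right) = - \frac{17809}{23531}$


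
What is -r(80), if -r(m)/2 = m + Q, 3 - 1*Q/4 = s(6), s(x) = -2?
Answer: 200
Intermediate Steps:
Q = 20 (Q = 12 - 4*(-2) = 12 + 8 = 20)
r(m) = -40 - 2*m (r(m) = -2*(m + 20) = -2*(20 + m) = -40 - 2*m)
-r(80) = -(-40 - 2*80) = -(-40 - 160) = -1*(-200) = 200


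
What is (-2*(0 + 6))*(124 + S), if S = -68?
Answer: -672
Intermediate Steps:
(-2*(0 + 6))*(124 + S) = (-2*(0 + 6))*(124 - 68) = -2*6*56 = -12*56 = -672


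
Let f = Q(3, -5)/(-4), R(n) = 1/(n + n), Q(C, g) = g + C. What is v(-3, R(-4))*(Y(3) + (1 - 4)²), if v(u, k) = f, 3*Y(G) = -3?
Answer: 4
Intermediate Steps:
Y(G) = -1 (Y(G) = (⅓)*(-3) = -1)
Q(C, g) = C + g
R(n) = 1/(2*n)
f = ½ (f = (3 - 5)/(-4) = -2*(-¼) = ½ ≈ 0.50000)
v(u, k) = ½
v(-3, R(-4))*(Y(3) + (1 - 4)²) = (-1 + (1 - 4)²)/2 = (-1 + (-3)²)/2 = (-1 + 9)/2 = (½)*8 = 4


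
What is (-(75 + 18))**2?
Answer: 8649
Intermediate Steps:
(-(75 + 18))**2 = (-1*93)**2 = (-93)**2 = 8649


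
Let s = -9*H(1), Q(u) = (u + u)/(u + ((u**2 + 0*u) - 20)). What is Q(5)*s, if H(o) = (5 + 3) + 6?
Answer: -126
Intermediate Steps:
H(o) = 14 (H(o) = 8 + 6 = 14)
Q(u) = 2*u/(-20 + u + u**2) (Q(u) = (2*u)/(u + ((u**2 + 0) - 20)) = (2*u)/(u + (u**2 - 20)) = (2*u)/(u + (-20 + u**2)) = (2*u)/(-20 + u + u**2) = 2*u/(-20 + u + u**2))
s = -126 (s = -9*14 = -126)
Q(5)*s = (2*5/(-20 + 5 + 5**2))*(-126) = (2*5/(-20 + 5 + 25))*(-126) = (2*5/10)*(-126) = (2*5*(1/10))*(-126) = 1*(-126) = -126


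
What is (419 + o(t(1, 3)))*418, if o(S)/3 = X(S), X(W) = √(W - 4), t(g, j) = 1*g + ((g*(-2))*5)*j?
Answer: 175142 + 1254*I*√33 ≈ 1.7514e+5 + 7203.7*I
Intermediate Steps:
t(g, j) = g - 10*g*j (t(g, j) = g + (-2*g*5)*j = g + (-10*g)*j = g - 10*g*j)
X(W) = √(-4 + W)
o(S) = 3*√(-4 + S)
(419 + o(t(1, 3)))*418 = (419 + 3*√(-4 + 1*(1 - 10*3)))*418 = (419 + 3*√(-4 + 1*(1 - 30)))*418 = (419 + 3*√(-4 + 1*(-29)))*418 = (419 + 3*√(-4 - 29))*418 = (419 + 3*√(-33))*418 = (419 + 3*(I*√33))*418 = (419 + 3*I*√33)*418 = 175142 + 1254*I*√33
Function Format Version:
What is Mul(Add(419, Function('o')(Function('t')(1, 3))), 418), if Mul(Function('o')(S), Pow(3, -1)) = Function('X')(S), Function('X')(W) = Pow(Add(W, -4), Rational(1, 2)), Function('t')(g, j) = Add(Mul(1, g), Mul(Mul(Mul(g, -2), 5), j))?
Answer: Add(175142, Mul(1254, I, Pow(33, Rational(1, 2)))) ≈ Add(1.7514e+5, Mul(7203.7, I))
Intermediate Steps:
Function('t')(g, j) = Add(g, Mul(-10, g, j)) (Function('t')(g, j) = Add(g, Mul(Mul(Mul(-2, g), 5), j)) = Add(g, Mul(Mul(-10, g), j)) = Add(g, Mul(-10, g, j)))
Function('X')(W) = Pow(Add(-4, W), Rational(1, 2))
Function('o')(S) = Mul(3, Pow(Add(-4, S), Rational(1, 2)))
Mul(Add(419, Function('o')(Function('t')(1, 3))), 418) = Mul(Add(419, Mul(3, Pow(Add(-4, Mul(1, Add(1, Mul(-10, 3)))), Rational(1, 2)))), 418) = Mul(Add(419, Mul(3, Pow(Add(-4, Mul(1, Add(1, -30))), Rational(1, 2)))), 418) = Mul(Add(419, Mul(3, Pow(Add(-4, Mul(1, -29)), Rational(1, 2)))), 418) = Mul(Add(419, Mul(3, Pow(Add(-4, -29), Rational(1, 2)))), 418) = Mul(Add(419, Mul(3, Pow(-33, Rational(1, 2)))), 418) = Mul(Add(419, Mul(3, Mul(I, Pow(33, Rational(1, 2))))), 418) = Mul(Add(419, Mul(3, I, Pow(33, Rational(1, 2)))), 418) = Add(175142, Mul(1254, I, Pow(33, Rational(1, 2))))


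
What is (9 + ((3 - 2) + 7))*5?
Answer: 85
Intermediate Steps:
(9 + ((3 - 2) + 7))*5 = (9 + (1 + 7))*5 = (9 + 8)*5 = 17*5 = 85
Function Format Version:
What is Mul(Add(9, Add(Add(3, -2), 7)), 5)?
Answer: 85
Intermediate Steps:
Mul(Add(9, Add(Add(3, -2), 7)), 5) = Mul(Add(9, Add(1, 7)), 5) = Mul(Add(9, 8), 5) = Mul(17, 5) = 85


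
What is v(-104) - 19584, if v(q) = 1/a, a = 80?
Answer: -1566719/80 ≈ -19584.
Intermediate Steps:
v(q) = 1/80
v(-104) - 19584 = 1/80 - 19584 = -1566719/80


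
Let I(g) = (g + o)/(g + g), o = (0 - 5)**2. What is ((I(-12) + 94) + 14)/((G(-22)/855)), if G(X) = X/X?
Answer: 735015/8 ≈ 91877.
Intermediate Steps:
o = 25 (o = (-5)**2 = 25)
I(g) = (25 + g)/(2*g) (I(g) = (g + 25)/(g + g) = (25 + g)/((2*g)) = (25 + g)*(1/(2*g)) = (25 + g)/(2*g))
G(X) = 1
((I(-12) + 94) + 14)/((G(-22)/855)) = (((1/2)*(25 - 12)/(-12) + 94) + 14)/((1/855)) = (((1/2)*(-1/12)*13 + 94) + 14)/((1*(1/855))) = ((-13/24 + 94) + 14)/(1/855) = (2243/24 + 14)*855 = (2579/24)*855 = 735015/8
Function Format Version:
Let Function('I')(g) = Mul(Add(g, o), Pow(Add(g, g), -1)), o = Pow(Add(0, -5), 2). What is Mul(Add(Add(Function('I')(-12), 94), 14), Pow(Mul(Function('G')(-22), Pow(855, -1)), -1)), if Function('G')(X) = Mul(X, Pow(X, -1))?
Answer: Rational(735015, 8) ≈ 91877.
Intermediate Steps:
o = 25 (o = Pow(-5, 2) = 25)
Function('I')(g) = Mul(Rational(1, 2), Pow(g, -1), Add(25, g)) (Function('I')(g) = Mul(Add(g, 25), Pow(Add(g, g), -1)) = Mul(Add(25, g), Pow(Mul(2, g), -1)) = Mul(Add(25, g), Mul(Rational(1, 2), Pow(g, -1))) = Mul(Rational(1, 2), Pow(g, -1), Add(25, g)))
Function('G')(X) = 1
Mul(Add(Add(Function('I')(-12), 94), 14), Pow(Mul(Function('G')(-22), Pow(855, -1)), -1)) = Mul(Add(Add(Mul(Rational(1, 2), Pow(-12, -1), Add(25, -12)), 94), 14), Pow(Mul(1, Pow(855, -1)), -1)) = Mul(Add(Add(Mul(Rational(1, 2), Rational(-1, 12), 13), 94), 14), Pow(Mul(1, Rational(1, 855)), -1)) = Mul(Add(Add(Rational(-13, 24), 94), 14), Pow(Rational(1, 855), -1)) = Mul(Add(Rational(2243, 24), 14), 855) = Mul(Rational(2579, 24), 855) = Rational(735015, 8)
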